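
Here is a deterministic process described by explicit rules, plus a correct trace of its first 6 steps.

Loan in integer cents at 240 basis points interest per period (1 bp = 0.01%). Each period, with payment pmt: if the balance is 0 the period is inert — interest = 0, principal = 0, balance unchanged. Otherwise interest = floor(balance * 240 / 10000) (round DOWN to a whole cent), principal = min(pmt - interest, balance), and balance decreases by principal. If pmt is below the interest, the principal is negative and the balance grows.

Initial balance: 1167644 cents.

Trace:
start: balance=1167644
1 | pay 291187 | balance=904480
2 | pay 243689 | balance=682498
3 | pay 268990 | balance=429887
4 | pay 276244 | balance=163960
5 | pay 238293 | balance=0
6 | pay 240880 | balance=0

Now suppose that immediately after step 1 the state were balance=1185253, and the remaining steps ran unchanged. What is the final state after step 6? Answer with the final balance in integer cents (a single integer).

state after step 1 := balance=1185253
2 | pay 243689 | balance=970010
3 | pay 268990 | balance=724300
4 | pay 276244 | balance=465439
5 | pay 238293 | balance=238316
6 | pay 240880 | balance=3155

3155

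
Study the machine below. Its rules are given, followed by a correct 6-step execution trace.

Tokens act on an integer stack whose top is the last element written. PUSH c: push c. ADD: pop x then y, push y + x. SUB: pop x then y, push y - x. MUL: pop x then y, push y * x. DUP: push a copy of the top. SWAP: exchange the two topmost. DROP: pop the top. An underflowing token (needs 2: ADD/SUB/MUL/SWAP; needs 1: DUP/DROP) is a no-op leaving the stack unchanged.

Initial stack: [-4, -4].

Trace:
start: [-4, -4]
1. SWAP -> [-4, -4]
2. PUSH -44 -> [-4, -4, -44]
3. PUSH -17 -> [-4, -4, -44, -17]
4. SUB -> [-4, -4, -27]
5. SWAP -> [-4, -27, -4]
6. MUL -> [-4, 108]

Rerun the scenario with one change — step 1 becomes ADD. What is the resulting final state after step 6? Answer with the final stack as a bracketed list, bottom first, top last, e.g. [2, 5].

(re-executing from step 1 with the substitution; state before step 1: [-4, -4])
1. ADD -> [-8]
2. PUSH -44 -> [-8, -44]
3. PUSH -17 -> [-8, -44, -17]
4. SUB -> [-8, -27]
5. SWAP -> [-27, -8]
6. MUL -> [216]

[216]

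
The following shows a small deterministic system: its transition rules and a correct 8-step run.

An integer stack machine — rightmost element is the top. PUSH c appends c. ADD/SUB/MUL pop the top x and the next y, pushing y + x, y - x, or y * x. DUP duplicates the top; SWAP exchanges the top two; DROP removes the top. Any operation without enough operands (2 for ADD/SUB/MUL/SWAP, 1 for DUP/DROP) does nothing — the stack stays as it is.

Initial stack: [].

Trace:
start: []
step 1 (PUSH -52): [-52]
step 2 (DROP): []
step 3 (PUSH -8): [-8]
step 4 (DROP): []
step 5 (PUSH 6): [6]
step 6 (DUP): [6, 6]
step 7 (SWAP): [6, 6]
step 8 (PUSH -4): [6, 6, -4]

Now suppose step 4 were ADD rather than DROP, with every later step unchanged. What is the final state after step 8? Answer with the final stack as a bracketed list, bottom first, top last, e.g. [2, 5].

[-8, 6, 6, -4]

(re-executing from step 4 with the substitution; state before step 4: [-8])
step 4 (ADD): [-8]
step 5 (PUSH 6): [-8, 6]
step 6 (DUP): [-8, 6, 6]
step 7 (SWAP): [-8, 6, 6]
step 8 (PUSH -4): [-8, 6, 6, -4]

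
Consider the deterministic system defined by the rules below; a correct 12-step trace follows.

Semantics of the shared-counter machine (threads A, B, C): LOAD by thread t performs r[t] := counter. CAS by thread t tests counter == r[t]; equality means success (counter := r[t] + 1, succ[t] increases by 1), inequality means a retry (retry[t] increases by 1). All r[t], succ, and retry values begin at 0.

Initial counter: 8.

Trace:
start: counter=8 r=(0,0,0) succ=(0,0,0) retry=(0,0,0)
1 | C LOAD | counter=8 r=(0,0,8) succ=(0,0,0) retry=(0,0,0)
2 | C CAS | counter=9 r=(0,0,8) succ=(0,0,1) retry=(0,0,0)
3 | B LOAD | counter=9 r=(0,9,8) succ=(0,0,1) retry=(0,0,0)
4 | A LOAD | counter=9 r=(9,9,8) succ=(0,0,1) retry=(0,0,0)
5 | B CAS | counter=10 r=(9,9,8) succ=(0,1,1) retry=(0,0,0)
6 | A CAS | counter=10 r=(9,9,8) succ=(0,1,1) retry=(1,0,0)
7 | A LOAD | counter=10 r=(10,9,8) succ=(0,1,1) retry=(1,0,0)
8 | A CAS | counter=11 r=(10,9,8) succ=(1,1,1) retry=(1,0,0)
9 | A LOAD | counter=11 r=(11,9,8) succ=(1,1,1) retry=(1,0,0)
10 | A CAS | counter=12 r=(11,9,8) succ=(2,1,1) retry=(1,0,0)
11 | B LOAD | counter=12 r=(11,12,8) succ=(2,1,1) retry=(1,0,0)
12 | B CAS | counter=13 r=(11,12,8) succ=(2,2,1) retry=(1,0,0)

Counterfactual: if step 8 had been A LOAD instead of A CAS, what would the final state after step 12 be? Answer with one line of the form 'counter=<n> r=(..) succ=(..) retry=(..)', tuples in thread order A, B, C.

(re-executing from step 8 with the substitution; state before step 8: counter=10 r=(10,9,8) succ=(0,1,1) retry=(1,0,0))
8 | A LOAD | counter=10 r=(10,9,8) succ=(0,1,1) retry=(1,0,0)
9 | A LOAD | counter=10 r=(10,9,8) succ=(0,1,1) retry=(1,0,0)
10 | A CAS | counter=11 r=(10,9,8) succ=(1,1,1) retry=(1,0,0)
11 | B LOAD | counter=11 r=(10,11,8) succ=(1,1,1) retry=(1,0,0)
12 | B CAS | counter=12 r=(10,11,8) succ=(1,2,1) retry=(1,0,0)

counter=12 r=(10,11,8) succ=(1,2,1) retry=(1,0,0)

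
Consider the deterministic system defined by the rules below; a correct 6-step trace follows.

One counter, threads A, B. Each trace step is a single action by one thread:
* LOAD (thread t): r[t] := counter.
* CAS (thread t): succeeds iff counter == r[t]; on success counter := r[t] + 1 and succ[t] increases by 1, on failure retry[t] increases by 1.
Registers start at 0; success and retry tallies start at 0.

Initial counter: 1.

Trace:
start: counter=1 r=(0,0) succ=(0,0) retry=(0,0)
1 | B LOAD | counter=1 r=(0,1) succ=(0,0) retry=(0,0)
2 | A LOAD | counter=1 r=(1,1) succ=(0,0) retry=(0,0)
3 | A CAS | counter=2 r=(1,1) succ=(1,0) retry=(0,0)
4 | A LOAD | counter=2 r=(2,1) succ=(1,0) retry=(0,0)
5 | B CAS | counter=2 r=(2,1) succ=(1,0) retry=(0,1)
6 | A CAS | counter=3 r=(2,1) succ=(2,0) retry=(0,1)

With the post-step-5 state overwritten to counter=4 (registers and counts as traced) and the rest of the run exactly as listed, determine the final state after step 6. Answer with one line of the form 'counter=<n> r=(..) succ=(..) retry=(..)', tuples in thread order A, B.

counter=4 r=(2,1) succ=(1,0) retry=(1,1)

state after step 5 := counter=4 r=(2,1) succ=(1,0) retry=(0,1)
6 | A CAS | counter=4 r=(2,1) succ=(1,0) retry=(1,1)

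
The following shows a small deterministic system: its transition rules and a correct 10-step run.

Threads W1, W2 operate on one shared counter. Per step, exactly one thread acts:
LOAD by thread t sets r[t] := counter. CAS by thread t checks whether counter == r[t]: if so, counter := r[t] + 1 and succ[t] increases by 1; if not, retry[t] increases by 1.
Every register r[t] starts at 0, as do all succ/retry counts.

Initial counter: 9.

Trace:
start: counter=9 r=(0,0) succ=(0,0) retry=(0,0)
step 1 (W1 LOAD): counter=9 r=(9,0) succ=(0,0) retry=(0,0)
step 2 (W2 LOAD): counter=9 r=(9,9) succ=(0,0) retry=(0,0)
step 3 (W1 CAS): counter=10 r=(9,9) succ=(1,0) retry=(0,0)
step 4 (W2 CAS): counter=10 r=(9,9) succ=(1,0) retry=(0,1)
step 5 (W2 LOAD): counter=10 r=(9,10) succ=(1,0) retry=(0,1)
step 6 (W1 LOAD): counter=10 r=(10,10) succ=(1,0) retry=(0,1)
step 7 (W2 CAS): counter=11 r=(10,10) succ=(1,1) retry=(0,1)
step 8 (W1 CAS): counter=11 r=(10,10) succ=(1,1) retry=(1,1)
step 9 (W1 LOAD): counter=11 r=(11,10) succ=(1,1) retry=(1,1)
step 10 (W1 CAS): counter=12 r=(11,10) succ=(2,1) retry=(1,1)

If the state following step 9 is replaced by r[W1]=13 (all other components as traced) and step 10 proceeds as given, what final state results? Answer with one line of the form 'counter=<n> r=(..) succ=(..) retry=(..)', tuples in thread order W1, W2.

state after step 9 := counter=11 r=(13,10) succ=(1,1) retry=(1,1)
step 10 (W1 CAS): counter=11 r=(13,10) succ=(1,1) retry=(2,1)

counter=11 r=(13,10) succ=(1,1) retry=(2,1)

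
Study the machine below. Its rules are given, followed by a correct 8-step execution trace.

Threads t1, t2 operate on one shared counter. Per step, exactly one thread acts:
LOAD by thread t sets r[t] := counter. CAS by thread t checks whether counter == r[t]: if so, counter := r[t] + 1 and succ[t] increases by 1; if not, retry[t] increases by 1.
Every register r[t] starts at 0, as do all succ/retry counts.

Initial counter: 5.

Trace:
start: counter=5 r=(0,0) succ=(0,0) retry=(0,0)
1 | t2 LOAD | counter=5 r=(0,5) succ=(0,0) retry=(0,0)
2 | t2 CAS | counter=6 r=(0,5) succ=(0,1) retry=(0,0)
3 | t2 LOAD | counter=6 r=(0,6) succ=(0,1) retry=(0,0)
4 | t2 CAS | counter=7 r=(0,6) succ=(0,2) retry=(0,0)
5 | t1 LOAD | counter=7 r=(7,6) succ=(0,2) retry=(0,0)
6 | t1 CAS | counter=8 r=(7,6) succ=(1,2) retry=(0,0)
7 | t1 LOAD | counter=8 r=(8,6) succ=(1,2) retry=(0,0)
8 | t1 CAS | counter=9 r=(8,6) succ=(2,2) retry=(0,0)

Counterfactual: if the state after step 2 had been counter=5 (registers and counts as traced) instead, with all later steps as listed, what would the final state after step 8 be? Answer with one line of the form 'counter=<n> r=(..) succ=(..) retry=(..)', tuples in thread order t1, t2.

counter=8 r=(7,5) succ=(2,2) retry=(0,0)

state after step 2 := counter=5 r=(0,5) succ=(0,1) retry=(0,0)
3 | t2 LOAD | counter=5 r=(0,5) succ=(0,1) retry=(0,0)
4 | t2 CAS | counter=6 r=(0,5) succ=(0,2) retry=(0,0)
5 | t1 LOAD | counter=6 r=(6,5) succ=(0,2) retry=(0,0)
6 | t1 CAS | counter=7 r=(6,5) succ=(1,2) retry=(0,0)
7 | t1 LOAD | counter=7 r=(7,5) succ=(1,2) retry=(0,0)
8 | t1 CAS | counter=8 r=(7,5) succ=(2,2) retry=(0,0)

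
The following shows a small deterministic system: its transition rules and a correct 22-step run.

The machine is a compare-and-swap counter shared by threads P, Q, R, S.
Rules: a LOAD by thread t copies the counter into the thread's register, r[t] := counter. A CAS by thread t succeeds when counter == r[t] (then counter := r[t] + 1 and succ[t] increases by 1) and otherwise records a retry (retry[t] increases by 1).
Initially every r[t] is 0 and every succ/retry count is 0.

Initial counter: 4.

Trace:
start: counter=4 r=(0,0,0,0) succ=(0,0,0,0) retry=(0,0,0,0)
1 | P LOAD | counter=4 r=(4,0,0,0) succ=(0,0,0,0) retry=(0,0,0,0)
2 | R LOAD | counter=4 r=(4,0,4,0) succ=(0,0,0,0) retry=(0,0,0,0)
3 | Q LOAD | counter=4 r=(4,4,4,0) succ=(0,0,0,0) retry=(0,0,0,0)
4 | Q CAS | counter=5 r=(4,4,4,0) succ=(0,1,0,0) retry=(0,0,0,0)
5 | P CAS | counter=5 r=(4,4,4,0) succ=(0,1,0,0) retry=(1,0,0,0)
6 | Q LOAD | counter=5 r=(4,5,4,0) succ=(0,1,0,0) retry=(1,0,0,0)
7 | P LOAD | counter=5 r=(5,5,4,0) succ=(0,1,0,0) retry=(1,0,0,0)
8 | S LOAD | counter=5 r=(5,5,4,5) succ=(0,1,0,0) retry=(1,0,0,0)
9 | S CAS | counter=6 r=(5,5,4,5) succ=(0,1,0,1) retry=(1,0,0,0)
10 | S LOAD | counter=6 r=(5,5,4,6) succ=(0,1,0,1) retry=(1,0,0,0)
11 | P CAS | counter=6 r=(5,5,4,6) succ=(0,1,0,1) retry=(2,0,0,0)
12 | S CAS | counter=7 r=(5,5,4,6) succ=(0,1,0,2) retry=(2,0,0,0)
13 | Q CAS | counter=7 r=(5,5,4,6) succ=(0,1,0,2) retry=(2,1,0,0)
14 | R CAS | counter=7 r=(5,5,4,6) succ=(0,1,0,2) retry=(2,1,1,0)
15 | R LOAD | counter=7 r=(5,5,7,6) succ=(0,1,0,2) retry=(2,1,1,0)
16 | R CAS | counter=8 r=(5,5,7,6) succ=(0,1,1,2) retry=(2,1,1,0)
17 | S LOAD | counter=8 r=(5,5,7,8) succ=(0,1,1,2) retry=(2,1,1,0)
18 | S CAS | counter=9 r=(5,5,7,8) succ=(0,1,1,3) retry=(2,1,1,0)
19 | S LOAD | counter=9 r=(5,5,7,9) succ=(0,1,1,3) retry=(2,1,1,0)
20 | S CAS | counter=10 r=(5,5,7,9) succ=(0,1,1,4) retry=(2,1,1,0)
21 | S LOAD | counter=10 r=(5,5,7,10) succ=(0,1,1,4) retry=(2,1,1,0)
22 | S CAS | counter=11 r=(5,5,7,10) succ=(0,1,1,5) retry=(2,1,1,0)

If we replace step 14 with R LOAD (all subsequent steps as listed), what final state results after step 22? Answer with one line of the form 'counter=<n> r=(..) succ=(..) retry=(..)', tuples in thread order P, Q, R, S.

(re-executing from step 14 with the substitution; state before step 14: counter=7 r=(5,5,4,6) succ=(0,1,0,2) retry=(2,1,0,0))
14 | R LOAD | counter=7 r=(5,5,7,6) succ=(0,1,0,2) retry=(2,1,0,0)
15 | R LOAD | counter=7 r=(5,5,7,6) succ=(0,1,0,2) retry=(2,1,0,0)
16 | R CAS | counter=8 r=(5,5,7,6) succ=(0,1,1,2) retry=(2,1,0,0)
17 | S LOAD | counter=8 r=(5,5,7,8) succ=(0,1,1,2) retry=(2,1,0,0)
18 | S CAS | counter=9 r=(5,5,7,8) succ=(0,1,1,3) retry=(2,1,0,0)
19 | S LOAD | counter=9 r=(5,5,7,9) succ=(0,1,1,3) retry=(2,1,0,0)
20 | S CAS | counter=10 r=(5,5,7,9) succ=(0,1,1,4) retry=(2,1,0,0)
21 | S LOAD | counter=10 r=(5,5,7,10) succ=(0,1,1,4) retry=(2,1,0,0)
22 | S CAS | counter=11 r=(5,5,7,10) succ=(0,1,1,5) retry=(2,1,0,0)

counter=11 r=(5,5,7,10) succ=(0,1,1,5) retry=(2,1,0,0)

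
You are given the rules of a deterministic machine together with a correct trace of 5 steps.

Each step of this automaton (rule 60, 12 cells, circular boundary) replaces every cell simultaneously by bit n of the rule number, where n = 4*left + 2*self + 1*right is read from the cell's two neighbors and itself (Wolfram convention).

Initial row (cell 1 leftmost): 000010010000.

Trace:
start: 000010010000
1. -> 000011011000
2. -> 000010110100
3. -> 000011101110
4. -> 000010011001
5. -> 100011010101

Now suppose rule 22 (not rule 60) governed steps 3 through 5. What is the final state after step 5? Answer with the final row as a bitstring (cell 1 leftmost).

(re-executing steps 3..5 under rule 22; state before step 3: 000010110100)
3. -> 000110000110
4. -> 001001001001
5. -> 111111111111

111111111111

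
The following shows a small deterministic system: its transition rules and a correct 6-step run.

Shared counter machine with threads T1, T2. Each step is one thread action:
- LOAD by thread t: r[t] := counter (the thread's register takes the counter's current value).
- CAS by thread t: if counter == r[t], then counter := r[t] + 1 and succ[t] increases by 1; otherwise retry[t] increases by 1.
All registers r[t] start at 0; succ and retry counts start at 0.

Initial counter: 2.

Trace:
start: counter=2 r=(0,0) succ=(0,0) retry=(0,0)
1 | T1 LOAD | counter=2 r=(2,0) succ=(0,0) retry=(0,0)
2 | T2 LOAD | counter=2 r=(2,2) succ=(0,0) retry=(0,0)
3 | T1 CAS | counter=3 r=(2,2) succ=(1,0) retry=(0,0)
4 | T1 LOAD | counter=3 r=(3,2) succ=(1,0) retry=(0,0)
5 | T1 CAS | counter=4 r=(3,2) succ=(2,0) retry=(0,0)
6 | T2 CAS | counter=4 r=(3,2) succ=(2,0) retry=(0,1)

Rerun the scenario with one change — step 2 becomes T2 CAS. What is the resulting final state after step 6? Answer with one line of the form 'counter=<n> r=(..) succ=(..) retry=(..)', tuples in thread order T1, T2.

(re-executing from step 2 with the substitution; state before step 2: counter=2 r=(2,0) succ=(0,0) retry=(0,0))
2 | T2 CAS | counter=2 r=(2,0) succ=(0,0) retry=(0,1)
3 | T1 CAS | counter=3 r=(2,0) succ=(1,0) retry=(0,1)
4 | T1 LOAD | counter=3 r=(3,0) succ=(1,0) retry=(0,1)
5 | T1 CAS | counter=4 r=(3,0) succ=(2,0) retry=(0,1)
6 | T2 CAS | counter=4 r=(3,0) succ=(2,0) retry=(0,2)

counter=4 r=(3,0) succ=(2,0) retry=(0,2)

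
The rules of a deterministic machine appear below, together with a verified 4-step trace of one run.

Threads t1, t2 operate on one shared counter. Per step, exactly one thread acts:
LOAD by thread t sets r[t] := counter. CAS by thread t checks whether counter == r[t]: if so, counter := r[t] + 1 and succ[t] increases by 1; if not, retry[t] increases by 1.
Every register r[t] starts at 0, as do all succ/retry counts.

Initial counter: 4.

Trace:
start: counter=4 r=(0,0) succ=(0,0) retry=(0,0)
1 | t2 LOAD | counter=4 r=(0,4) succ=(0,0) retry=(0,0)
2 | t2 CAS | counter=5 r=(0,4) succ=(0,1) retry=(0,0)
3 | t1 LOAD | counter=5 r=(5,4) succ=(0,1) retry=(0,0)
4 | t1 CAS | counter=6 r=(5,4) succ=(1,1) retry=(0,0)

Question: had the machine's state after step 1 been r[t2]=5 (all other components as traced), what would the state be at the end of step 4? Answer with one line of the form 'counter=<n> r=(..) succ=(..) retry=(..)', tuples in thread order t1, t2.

counter=5 r=(4,5) succ=(1,0) retry=(0,1)

state after step 1 := counter=4 r=(0,5) succ=(0,0) retry=(0,0)
2 | t2 CAS | counter=4 r=(0,5) succ=(0,0) retry=(0,1)
3 | t1 LOAD | counter=4 r=(4,5) succ=(0,0) retry=(0,1)
4 | t1 CAS | counter=5 r=(4,5) succ=(1,0) retry=(0,1)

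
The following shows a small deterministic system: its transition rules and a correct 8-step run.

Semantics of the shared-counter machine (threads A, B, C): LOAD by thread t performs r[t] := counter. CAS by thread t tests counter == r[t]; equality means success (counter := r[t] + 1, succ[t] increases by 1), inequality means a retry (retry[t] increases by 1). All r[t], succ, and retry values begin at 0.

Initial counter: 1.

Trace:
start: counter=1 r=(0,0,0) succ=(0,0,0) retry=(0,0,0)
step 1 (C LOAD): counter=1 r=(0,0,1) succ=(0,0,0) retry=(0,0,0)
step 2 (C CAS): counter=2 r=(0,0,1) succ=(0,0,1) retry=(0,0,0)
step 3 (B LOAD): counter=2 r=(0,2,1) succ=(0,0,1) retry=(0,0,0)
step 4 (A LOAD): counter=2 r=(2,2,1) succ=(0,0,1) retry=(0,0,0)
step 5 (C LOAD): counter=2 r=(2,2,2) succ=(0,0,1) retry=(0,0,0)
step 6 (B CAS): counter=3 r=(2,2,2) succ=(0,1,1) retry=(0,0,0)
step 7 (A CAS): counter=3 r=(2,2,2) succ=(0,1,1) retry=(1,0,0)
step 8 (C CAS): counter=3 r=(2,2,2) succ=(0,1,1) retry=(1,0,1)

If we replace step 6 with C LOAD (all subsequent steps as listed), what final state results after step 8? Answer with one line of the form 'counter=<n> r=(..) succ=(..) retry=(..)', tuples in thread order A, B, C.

counter=3 r=(2,2,2) succ=(1,0,1) retry=(0,0,1)

(re-executing from step 6 with the substitution; state before step 6: counter=2 r=(2,2,2) succ=(0,0,1) retry=(0,0,0))
step 6 (C LOAD): counter=2 r=(2,2,2) succ=(0,0,1) retry=(0,0,0)
step 7 (A CAS): counter=3 r=(2,2,2) succ=(1,0,1) retry=(0,0,0)
step 8 (C CAS): counter=3 r=(2,2,2) succ=(1,0,1) retry=(0,0,1)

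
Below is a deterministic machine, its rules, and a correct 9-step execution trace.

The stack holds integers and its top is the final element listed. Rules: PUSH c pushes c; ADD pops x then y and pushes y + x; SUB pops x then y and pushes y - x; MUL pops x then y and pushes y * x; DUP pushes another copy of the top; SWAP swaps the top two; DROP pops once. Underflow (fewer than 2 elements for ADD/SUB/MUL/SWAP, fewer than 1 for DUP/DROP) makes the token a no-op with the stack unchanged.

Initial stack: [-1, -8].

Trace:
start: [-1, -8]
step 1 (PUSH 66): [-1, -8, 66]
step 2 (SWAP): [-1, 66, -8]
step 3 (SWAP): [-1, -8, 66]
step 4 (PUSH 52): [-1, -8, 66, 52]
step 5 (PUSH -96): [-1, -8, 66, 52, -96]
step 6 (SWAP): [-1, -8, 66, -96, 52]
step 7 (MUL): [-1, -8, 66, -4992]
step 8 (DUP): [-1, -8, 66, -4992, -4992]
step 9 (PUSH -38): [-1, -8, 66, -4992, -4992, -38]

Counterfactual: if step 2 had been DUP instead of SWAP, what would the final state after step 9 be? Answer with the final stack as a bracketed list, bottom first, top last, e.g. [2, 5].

(re-executing from step 2 with the substitution; state before step 2: [-1, -8, 66])
step 2 (DUP): [-1, -8, 66, 66]
step 3 (SWAP): [-1, -8, 66, 66]
step 4 (PUSH 52): [-1, -8, 66, 66, 52]
step 5 (PUSH -96): [-1, -8, 66, 66, 52, -96]
step 6 (SWAP): [-1, -8, 66, 66, -96, 52]
step 7 (MUL): [-1, -8, 66, 66, -4992]
step 8 (DUP): [-1, -8, 66, 66, -4992, -4992]
step 9 (PUSH -38): [-1, -8, 66, 66, -4992, -4992, -38]

[-1, -8, 66, 66, -4992, -4992, -38]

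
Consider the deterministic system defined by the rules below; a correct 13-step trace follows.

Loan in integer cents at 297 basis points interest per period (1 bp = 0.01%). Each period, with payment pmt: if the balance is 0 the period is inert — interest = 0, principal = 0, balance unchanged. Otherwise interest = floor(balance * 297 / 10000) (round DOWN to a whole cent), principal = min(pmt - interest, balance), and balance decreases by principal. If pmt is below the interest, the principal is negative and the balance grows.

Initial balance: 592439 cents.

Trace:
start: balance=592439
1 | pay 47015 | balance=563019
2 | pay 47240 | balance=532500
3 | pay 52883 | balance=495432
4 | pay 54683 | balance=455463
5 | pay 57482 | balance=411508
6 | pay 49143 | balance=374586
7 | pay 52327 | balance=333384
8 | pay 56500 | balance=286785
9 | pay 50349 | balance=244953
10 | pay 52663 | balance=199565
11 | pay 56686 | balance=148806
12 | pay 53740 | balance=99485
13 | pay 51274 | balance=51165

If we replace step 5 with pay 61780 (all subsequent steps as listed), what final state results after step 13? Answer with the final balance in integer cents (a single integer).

45734

(re-executing from step 5 with the substitution; state before step 5: balance=455463)
5 | pay 61780 | balance=407210
6 | pay 49143 | balance=370161
7 | pay 52327 | balance=328827
8 | pay 56500 | balance=282093
9 | pay 50349 | balance=240122
10 | pay 52663 | balance=194590
11 | pay 56686 | balance=143683
12 | pay 53740 | balance=94210
13 | pay 51274 | balance=45734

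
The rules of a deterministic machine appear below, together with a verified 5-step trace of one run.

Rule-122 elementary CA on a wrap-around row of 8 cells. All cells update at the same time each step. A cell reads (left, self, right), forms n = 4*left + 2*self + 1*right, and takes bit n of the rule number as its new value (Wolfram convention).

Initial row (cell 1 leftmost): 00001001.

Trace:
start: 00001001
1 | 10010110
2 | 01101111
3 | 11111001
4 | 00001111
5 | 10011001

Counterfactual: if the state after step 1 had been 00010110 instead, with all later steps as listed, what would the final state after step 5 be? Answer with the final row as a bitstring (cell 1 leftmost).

11000001

state after step 1 := 00010110
2 | 00101111
3 | 11011001
4 | 01111111
5 | 11000001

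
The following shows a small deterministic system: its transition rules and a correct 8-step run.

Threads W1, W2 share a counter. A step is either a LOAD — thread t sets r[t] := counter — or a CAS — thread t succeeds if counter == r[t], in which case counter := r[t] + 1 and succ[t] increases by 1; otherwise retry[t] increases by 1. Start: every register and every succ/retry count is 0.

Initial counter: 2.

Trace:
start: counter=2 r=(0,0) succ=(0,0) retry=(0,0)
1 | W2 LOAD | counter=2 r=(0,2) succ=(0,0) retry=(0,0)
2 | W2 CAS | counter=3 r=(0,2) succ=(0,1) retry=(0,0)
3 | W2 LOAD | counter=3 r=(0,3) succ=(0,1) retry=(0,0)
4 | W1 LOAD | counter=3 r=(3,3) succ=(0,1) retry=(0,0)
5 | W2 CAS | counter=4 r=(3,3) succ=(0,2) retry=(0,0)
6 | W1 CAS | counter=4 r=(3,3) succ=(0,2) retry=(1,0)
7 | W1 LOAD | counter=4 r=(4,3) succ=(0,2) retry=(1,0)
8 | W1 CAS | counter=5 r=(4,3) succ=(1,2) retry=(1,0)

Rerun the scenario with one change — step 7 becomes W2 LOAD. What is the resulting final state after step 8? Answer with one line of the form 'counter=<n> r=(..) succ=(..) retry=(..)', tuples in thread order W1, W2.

counter=4 r=(3,4) succ=(0,2) retry=(2,0)

(re-executing from step 7 with the substitution; state before step 7: counter=4 r=(3,3) succ=(0,2) retry=(1,0))
7 | W2 LOAD | counter=4 r=(3,4) succ=(0,2) retry=(1,0)
8 | W1 CAS | counter=4 r=(3,4) succ=(0,2) retry=(2,0)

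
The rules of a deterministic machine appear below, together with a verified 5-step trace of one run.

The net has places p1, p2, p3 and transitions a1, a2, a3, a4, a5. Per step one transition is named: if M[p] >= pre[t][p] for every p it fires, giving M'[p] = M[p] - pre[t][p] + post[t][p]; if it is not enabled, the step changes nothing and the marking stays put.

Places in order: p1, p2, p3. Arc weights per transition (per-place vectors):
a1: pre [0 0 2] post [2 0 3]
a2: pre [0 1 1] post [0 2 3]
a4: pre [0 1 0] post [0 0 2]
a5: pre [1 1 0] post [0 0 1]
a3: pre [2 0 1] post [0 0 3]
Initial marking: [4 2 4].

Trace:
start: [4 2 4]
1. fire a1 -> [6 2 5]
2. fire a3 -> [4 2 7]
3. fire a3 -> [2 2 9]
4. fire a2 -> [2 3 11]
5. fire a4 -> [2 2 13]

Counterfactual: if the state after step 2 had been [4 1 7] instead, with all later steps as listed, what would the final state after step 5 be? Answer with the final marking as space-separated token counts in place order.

2 1 13

state after step 2 := [4 1 7]
3. fire a3 -> [2 1 9]
4. fire a2 -> [2 2 11]
5. fire a4 -> [2 1 13]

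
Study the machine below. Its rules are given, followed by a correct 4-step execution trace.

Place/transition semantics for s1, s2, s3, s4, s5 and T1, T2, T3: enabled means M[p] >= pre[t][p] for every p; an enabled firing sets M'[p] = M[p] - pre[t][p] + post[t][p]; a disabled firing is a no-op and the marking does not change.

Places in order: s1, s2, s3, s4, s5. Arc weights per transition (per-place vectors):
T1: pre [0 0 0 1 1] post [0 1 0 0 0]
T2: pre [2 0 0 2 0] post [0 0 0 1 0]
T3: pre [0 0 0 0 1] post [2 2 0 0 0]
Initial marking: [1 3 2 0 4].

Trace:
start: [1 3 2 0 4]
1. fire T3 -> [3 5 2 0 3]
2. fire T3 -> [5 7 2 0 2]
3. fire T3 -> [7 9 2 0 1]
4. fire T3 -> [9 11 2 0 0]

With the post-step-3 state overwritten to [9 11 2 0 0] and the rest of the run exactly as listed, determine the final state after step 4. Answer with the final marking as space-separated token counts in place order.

state after step 3 := [9 11 2 0 0]
4. fire T3 -> [9 11 2 0 0]

9 11 2 0 0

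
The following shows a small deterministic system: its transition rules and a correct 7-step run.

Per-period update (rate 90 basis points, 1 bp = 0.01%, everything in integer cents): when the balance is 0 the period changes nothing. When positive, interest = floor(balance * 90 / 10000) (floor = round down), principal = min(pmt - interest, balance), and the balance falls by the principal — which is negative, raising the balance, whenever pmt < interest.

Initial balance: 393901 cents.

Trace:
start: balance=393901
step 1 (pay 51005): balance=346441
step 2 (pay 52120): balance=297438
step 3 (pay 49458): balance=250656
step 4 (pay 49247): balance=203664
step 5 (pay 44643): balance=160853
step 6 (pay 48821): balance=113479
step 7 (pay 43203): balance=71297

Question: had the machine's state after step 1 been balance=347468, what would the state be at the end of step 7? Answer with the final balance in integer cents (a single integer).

72384

state after step 1 := balance=347468
step 2 (pay 52120): balance=298475
step 3 (pay 49458): balance=251703
step 4 (pay 49247): balance=204721
step 5 (pay 44643): balance=161920
step 6 (pay 48821): balance=114556
step 7 (pay 43203): balance=72384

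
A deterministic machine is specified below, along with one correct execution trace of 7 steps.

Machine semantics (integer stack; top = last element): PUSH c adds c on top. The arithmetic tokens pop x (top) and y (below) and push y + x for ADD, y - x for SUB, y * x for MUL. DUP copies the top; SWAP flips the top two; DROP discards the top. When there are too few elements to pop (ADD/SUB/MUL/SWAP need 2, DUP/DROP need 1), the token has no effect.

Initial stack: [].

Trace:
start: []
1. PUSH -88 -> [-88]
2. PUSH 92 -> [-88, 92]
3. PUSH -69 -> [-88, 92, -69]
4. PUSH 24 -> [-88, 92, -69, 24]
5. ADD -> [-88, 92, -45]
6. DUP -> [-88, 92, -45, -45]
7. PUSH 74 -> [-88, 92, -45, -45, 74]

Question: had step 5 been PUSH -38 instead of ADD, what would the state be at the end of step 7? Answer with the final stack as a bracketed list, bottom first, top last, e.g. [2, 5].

[-88, 92, -69, 24, -38, -38, 74]

(re-executing from step 5 with the substitution; state before step 5: [-88, 92, -69, 24])
5. PUSH -38 -> [-88, 92, -69, 24, -38]
6. DUP -> [-88, 92, -69, 24, -38, -38]
7. PUSH 74 -> [-88, 92, -69, 24, -38, -38, 74]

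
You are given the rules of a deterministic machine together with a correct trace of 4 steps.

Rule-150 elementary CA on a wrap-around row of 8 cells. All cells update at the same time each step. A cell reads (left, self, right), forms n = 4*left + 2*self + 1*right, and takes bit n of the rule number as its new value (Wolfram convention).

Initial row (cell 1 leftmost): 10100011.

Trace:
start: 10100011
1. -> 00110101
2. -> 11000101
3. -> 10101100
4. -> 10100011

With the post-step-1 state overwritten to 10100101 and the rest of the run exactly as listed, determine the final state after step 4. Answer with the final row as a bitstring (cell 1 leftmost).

11000011

state after step 1 := 10100101
2. -> 00111100
3. -> 01011010
4. -> 11000011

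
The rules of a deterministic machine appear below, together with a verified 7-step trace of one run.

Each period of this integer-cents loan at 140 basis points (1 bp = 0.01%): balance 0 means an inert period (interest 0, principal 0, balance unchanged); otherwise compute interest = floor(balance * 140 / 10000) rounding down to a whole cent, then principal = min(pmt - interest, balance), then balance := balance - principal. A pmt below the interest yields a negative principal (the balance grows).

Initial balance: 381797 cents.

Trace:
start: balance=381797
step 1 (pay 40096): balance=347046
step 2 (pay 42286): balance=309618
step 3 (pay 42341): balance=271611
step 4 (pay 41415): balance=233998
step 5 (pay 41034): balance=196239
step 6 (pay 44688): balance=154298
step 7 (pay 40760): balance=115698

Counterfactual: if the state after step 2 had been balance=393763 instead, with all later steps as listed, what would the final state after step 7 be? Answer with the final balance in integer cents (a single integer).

205901

state after step 2 := balance=393763
step 3 (pay 42341): balance=356934
step 4 (pay 41415): balance=320516
step 5 (pay 41034): balance=283969
step 6 (pay 44688): balance=243256
step 7 (pay 40760): balance=205901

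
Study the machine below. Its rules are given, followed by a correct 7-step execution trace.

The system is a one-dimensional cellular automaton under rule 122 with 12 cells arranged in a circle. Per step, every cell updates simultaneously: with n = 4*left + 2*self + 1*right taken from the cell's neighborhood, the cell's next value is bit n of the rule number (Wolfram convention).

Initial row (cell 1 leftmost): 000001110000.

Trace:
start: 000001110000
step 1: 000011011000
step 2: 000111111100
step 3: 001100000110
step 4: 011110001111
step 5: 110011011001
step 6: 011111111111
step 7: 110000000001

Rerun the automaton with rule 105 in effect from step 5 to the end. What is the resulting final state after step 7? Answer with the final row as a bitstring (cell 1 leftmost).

100100100100

(re-executing steps 5..7 under rule 105; state before step 5: 011110001111)
step 5: 110010101001
step 6: 010001010001
step 7: 100100100100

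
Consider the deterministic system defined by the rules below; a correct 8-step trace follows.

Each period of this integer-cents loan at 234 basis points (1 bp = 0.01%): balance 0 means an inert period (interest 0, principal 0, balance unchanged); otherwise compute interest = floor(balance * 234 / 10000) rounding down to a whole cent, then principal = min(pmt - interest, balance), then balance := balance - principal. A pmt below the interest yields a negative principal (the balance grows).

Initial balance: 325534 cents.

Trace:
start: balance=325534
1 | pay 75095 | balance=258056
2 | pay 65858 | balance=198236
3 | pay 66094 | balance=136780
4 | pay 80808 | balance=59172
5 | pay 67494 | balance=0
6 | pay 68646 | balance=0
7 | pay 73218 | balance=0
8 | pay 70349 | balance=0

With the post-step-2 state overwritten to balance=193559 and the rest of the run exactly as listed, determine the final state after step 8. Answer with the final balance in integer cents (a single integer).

0

state after step 2 := balance=193559
3 | pay 66094 | balance=131994
4 | pay 80808 | balance=54274
5 | pay 67494 | balance=0
6 | pay 68646 | balance=0
7 | pay 73218 | balance=0
8 | pay 70349 | balance=0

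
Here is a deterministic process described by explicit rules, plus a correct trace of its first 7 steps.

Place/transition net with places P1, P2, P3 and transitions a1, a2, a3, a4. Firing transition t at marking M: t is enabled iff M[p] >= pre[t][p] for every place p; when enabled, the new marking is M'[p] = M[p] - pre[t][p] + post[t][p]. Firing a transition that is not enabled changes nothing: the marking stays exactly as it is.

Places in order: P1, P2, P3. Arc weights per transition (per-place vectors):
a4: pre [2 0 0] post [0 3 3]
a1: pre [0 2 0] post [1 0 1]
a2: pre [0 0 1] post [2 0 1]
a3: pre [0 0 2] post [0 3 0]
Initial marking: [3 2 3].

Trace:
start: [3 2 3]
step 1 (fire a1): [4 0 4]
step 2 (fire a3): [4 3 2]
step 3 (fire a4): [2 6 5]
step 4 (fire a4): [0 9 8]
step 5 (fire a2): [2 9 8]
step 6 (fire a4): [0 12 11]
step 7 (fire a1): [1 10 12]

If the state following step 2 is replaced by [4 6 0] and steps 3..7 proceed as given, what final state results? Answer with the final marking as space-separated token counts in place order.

state after step 2 := [4 6 0]
step 3 (fire a4): [2 9 3]
step 4 (fire a4): [0 12 6]
step 5 (fire a2): [2 12 6]
step 6 (fire a4): [0 15 9]
step 7 (fire a1): [1 13 10]

1 13 10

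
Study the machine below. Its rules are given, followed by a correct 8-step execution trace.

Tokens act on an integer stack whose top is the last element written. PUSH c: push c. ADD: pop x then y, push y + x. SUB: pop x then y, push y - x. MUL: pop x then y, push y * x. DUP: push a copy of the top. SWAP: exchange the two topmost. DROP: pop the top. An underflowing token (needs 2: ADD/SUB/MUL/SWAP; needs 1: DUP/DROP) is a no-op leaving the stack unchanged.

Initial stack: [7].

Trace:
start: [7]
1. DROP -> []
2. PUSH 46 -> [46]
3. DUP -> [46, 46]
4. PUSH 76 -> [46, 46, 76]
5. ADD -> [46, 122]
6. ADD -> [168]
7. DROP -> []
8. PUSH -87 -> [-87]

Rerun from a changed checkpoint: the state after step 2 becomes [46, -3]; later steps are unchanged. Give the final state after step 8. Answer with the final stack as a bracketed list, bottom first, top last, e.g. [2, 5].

[46, -87]

state after step 2 := [46, -3]
3. DUP -> [46, -3, -3]
4. PUSH 76 -> [46, -3, -3, 76]
5. ADD -> [46, -3, 73]
6. ADD -> [46, 70]
7. DROP -> [46]
8. PUSH -87 -> [46, -87]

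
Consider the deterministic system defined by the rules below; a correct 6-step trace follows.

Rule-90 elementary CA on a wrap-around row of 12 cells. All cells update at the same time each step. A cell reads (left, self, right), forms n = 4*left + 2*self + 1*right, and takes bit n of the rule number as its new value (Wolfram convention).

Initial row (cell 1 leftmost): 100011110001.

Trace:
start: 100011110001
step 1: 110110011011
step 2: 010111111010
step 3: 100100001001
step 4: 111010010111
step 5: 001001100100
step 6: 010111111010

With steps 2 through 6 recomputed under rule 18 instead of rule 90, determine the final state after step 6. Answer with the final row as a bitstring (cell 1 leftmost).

(re-executing steps 2..6 under rule 18; state before step 2: 110110011011)
step 2: 000001100000
step 3: 000010010000
step 4: 000101101000
step 5: 001000000100
step 6: 010100001010

010100001010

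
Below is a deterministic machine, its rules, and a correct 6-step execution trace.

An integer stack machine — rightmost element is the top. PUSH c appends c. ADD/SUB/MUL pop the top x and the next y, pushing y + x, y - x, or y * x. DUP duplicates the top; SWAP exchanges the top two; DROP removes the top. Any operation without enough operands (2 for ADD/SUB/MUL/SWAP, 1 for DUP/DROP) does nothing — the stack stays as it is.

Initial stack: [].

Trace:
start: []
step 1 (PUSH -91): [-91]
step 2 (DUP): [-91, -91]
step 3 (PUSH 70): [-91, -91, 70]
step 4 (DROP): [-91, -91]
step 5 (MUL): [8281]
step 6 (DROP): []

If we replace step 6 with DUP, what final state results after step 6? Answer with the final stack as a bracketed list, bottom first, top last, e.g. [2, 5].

(re-executing from step 6 with the substitution; state before step 6: [8281])
step 6 (DUP): [8281, 8281]

[8281, 8281]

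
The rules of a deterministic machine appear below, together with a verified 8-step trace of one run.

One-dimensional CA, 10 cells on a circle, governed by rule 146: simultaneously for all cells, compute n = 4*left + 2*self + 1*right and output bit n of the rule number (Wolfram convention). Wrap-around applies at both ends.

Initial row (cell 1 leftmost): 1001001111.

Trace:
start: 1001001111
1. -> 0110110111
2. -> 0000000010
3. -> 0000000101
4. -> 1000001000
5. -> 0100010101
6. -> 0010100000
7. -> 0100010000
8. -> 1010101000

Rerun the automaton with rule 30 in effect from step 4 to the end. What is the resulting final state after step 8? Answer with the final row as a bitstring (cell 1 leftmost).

1111111110

(re-executing steps 4..8 under rule 30; state before step 4: 0000000101)
4. -> 1000001101
5. -> 0100011001
6. -> 0110110111
7. -> 0100100100
8. -> 1111111110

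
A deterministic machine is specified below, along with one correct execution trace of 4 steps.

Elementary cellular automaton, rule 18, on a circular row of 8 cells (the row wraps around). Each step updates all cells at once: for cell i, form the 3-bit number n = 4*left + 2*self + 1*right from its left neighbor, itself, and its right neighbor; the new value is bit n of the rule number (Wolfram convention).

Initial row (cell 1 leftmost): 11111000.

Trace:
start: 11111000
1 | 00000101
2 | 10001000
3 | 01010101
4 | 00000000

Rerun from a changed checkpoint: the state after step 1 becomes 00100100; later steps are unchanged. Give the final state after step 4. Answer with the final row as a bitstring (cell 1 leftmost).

state after step 1 := 00100100
2 | 01011010
3 | 10000001
4 | 01000010

01000010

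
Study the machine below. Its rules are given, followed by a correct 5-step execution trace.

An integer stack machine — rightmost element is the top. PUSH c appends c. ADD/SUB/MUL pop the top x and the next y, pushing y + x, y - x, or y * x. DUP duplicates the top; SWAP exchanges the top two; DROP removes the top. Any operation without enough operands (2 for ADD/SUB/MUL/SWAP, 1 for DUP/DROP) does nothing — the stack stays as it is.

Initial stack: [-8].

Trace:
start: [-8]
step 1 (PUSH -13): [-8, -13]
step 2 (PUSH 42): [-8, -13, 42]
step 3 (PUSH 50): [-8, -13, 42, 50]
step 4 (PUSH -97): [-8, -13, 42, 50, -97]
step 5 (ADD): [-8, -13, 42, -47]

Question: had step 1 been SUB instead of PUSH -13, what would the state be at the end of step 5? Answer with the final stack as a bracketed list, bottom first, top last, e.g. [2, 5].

(re-executing from step 1 with the substitution; state before step 1: [-8])
step 1 (SUB): [-8]
step 2 (PUSH 42): [-8, 42]
step 3 (PUSH 50): [-8, 42, 50]
step 4 (PUSH -97): [-8, 42, 50, -97]
step 5 (ADD): [-8, 42, -47]

[-8, 42, -47]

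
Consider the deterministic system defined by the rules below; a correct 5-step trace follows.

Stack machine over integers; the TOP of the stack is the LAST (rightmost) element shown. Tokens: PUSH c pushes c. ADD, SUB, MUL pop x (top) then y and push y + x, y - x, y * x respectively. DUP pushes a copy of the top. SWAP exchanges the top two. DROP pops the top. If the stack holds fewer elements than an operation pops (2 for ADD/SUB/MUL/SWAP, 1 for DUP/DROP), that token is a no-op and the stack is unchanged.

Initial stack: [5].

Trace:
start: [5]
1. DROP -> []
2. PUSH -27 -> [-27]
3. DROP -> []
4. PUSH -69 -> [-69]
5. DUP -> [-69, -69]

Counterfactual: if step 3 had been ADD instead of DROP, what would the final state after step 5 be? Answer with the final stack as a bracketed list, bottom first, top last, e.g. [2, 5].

[-27, -69, -69]

(re-executing from step 3 with the substitution; state before step 3: [-27])
3. ADD -> [-27]
4. PUSH -69 -> [-27, -69]
5. DUP -> [-27, -69, -69]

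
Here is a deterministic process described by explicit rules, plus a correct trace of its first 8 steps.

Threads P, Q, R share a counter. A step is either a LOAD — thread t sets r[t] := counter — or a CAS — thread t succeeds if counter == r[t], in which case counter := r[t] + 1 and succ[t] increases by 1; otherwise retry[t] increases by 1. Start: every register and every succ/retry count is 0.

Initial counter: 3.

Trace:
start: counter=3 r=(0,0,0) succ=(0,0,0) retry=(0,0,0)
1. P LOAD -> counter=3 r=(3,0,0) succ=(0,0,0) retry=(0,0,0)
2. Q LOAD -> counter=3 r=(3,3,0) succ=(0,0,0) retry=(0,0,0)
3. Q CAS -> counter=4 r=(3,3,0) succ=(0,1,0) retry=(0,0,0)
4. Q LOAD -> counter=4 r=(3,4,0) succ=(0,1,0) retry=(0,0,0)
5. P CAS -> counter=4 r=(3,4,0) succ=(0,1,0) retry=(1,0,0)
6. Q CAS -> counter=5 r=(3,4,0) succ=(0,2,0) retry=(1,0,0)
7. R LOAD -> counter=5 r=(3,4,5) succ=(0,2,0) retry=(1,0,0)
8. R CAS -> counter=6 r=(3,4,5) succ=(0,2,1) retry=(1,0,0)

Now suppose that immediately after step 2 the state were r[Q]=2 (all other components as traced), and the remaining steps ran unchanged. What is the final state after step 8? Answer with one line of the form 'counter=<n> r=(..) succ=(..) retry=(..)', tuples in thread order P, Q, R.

state after step 2 := counter=3 r=(3,2,0) succ=(0,0,0) retry=(0,0,0)
3. Q CAS -> counter=3 r=(3,2,0) succ=(0,0,0) retry=(0,1,0)
4. Q LOAD -> counter=3 r=(3,3,0) succ=(0,0,0) retry=(0,1,0)
5. P CAS -> counter=4 r=(3,3,0) succ=(1,0,0) retry=(0,1,0)
6. Q CAS -> counter=4 r=(3,3,0) succ=(1,0,0) retry=(0,2,0)
7. R LOAD -> counter=4 r=(3,3,4) succ=(1,0,0) retry=(0,2,0)
8. R CAS -> counter=5 r=(3,3,4) succ=(1,0,1) retry=(0,2,0)

counter=5 r=(3,3,4) succ=(1,0,1) retry=(0,2,0)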